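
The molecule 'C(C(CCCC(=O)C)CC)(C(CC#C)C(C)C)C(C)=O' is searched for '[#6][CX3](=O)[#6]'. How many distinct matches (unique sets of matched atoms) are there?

2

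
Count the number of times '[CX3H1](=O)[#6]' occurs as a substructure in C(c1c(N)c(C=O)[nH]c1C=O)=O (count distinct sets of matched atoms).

3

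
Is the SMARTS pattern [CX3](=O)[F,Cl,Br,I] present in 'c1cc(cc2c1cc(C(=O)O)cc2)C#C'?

The pattern [CX3](=O)[F,Cl,Br,I] describes a carbonyl carbon bonded to a halogen — an acyl halide.
The closest candidate here is a carboxylic acid group (-C(=O)OH), but the carbonyl is bonded to -OH, not to a halogen. No other fragment satisfies the full query, so there is no match.

No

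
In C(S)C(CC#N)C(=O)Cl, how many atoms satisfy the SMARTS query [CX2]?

1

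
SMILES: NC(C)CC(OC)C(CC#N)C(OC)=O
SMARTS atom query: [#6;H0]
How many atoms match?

2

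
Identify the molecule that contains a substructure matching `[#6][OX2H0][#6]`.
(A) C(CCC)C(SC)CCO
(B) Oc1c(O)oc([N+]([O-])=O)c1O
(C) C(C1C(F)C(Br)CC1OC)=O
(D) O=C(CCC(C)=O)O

C

[#6][OX2H0][#6] describes an aliphatic oxygen bridging two carbons with no H on the oxygen (an ether).
(A) has a hydroxyl group (-OH) but the oxygen has H1, not H0 bridging two carbons.
(B) has a hydroxyl group (-OH) but the oxygen has H1, not H0 bridging two carbons.
(C) contains a methoxy ether (-OCH3), which satisfies every atom and bond constraint.
(D) has a carboxylic acid group (-C(=O)OH) but the -OH oxygen has H1; the =O is OX1, not OX2.
So the answer is (C).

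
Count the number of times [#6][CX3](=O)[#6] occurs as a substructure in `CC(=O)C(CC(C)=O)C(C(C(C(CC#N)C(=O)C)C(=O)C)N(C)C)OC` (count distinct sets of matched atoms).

4

[#6][CX3](=O)[#6] is the SMARTS for a ketone: a carbonyl carbon (no H) flanked by two carbons.
The molecule carries 4 separate instances of an acetyl/ketone group (-C(=O)CH3) meeting every constraint; each maps to a distinct set of atoms, giving 4 matches.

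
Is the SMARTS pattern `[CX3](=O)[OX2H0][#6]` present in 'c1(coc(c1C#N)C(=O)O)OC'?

No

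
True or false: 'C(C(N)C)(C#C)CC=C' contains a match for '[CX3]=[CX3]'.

True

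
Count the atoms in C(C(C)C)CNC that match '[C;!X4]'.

0

The query [C;!X4] means: aliphatic carbon that does not have four total connections.
Check the 7 heavy atoms by environment: 6× C (X4) → no; 1× N (X3) → no.
No environment satisfies the query, so 0 matching atoms.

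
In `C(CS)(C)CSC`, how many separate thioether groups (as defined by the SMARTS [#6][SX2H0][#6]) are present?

[#6][SX2H0][#6] is the SMARTS for a thioether: an aliphatic sulfur bridging two carbons with no H on the sulfur.
Exactly one fragment in the molecule meets all constraints, giving 1 match.

1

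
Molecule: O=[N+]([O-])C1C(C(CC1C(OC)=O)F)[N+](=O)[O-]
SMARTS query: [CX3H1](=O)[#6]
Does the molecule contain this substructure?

No

The pattern [CX3H1](=O)[#6] describes an sp2 carbon with one H, double-bonded to O and single-bonded to carbon — an aldehyde.
The closest candidate here is a methyl-ester group (-C(=O)OCH3), but the carbonyl carbon has H0, not H1. No other fragment satisfies the full query, so there is no match.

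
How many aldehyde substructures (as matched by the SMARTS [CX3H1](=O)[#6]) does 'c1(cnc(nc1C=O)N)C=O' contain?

[CX3H1](=O)[#6] is the SMARTS for an aldehyde: an sp2 carbon with one H, double-bonded to O and single-bonded to carbon.
The molecule carries 2 separate instances of an aldehyde (-CHO) meeting every constraint; each maps to a distinct set of atoms, giving 2 matches.

2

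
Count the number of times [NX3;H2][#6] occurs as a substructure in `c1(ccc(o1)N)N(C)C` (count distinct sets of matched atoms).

[NX3;H2][#6] is the SMARTS for a primary amine: a trivalent nitrogen with two H attached to carbon.
Exactly one fragment in the molecule meets all constraints, giving 1 match.

1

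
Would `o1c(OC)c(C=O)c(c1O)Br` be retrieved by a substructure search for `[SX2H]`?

No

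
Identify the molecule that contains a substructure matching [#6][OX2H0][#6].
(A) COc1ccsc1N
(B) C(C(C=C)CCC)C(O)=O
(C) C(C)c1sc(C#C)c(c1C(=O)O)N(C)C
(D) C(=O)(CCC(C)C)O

A

[#6][OX2H0][#6] describes an aliphatic oxygen bridging two carbons with no H on the oxygen (an ether).
(A) contains a methoxy ether (-OCH3), which satisfies every atom and bond constraint.
(B) has a carboxylic acid group (-C(=O)OH) but the -OH oxygen has H1; the =O is OX1, not OX2.
(C) has a carboxylic acid group (-C(=O)OH) but the -OH oxygen has H1; the =O is OX1, not OX2.
(D) has a carboxylic acid group (-C(=O)OH) but the -OH oxygen has H1; the =O is OX1, not OX2.
So the answer is (A).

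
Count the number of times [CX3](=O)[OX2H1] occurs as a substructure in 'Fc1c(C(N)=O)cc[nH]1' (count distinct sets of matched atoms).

0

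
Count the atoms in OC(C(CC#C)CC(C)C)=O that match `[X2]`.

The query [X2] means: any atom with exactly two total connections (bonds + H).
Check the 11 heavy atoms by environment: 6× C (X4) → no; 1× C (X3) → no; 1× O (X1) → no; 1× O (X2) → match; 2× C (X2) → match.
Summing the matching environments: 1 + 2 = 3 matching atoms.

3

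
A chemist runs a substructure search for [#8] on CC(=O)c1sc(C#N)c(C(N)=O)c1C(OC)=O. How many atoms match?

4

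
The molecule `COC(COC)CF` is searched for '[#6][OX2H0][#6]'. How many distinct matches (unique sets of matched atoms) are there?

2

[#6][OX2H0][#6] is the SMARTS for an ether: an aliphatic oxygen bridging two carbons with no H on the oxygen.
The molecule carries 2 separate instances of a methoxy ether (-OCH3) meeting every constraint; each maps to a distinct set of atoms, giving 2 matches.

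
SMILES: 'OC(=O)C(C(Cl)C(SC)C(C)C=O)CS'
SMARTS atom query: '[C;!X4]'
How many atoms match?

2

The query [C;!X4] means: aliphatic carbon that does not have four total connections.
Check the 15 heavy atoms by environment: 7× C (X4) → no; 2× C (X3) → match; 2× O (X1) → no; 1× O (X2) → no; 2× S (X2) → no; 1× Cl (X1) → no.
That gives 2 matching atoms.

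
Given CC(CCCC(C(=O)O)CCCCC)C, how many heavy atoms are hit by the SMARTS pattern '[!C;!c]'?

2

The query [!C;!c] means: neither aliphatic nor aromatic carbon — same as [!#6].
Check the 15 heavy atoms by environment: 13× C → no; 2× O → match.
That gives 2 matching atoms.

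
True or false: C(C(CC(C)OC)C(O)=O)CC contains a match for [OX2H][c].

The pattern [OX2H][c] describes a hydroxyl oxygen attached to an aromatic carbon — a phenol.
The closest candidate here is a methoxy ether (-OCH3), but the oxygen has H0, not H1. No other fragment satisfies the full query, so there is no match.

False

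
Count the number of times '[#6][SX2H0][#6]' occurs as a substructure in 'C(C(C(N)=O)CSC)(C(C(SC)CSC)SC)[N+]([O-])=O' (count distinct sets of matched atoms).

[#6][SX2H0][#6] is the SMARTS for a thioether: an aliphatic sulfur bridging two carbons with no H on the sulfur.
The molecule carries 4 separate instances of a methylthio ether (-SCH3) meeting every constraint; each maps to a distinct set of atoms, giving 4 matches.

4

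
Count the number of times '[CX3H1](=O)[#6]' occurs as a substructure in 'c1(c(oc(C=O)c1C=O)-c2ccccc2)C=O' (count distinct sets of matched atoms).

[CX3H1](=O)[#6] is the SMARTS for an aldehyde: an sp2 carbon with one H, double-bonded to O and single-bonded to carbon.
The molecule carries 3 separate instances of an aldehyde (-CHO) meeting every constraint; each maps to a distinct set of atoms, giving 3 matches.

3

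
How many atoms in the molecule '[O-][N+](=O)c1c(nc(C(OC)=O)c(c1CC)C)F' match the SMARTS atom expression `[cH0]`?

5

Check the 17 heavy atoms by environment: 1× n (aromatic, H0) → no; 5× c (aromatic, H0) → match; 1× C (H0) → no; 3× O (H0) → no; 3× C (H3) → no; 1× C (H2) → no; 1× F (H0) → no; 1× N (charge +1, H0) → no; 1× O (charge -1, H0) → no.
That gives 5 matching atoms.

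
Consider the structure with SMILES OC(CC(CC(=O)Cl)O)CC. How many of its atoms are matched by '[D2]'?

3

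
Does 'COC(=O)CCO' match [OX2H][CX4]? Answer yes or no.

The pattern [OX2H][CX4] describes a hydroxyl oxygen bound to an sp3 (X4) carbon — an aliphatic alcohol.
The molecule carries a hydroxyl group (-OH), whose atoms satisfy every constraint of the query, so the pattern matches.

Yes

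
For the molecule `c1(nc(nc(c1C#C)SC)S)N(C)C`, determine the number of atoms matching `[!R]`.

8

The query [!R] means: !R matches any atom not in a ring.
Check the 14 heavy atoms by environment: 2× n (aromatic, in 6-ring) → no; 4× c (aromatic, in 6-ring) → no; 2× S (acyclic) → match; 5× C (acyclic) → match; 1× N (acyclic) → match.
Summing the matching environments: 2 + 5 + 1 = 8 matching atoms.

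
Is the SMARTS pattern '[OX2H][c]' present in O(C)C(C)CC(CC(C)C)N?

No

The pattern [OX2H][c] describes a hydroxyl oxygen attached to an aromatic carbon — a phenol.
The closest candidate here is a methoxy ether (-OCH3), but the oxygen has H0, not H1. No other fragment satisfies the full query, so there is no match.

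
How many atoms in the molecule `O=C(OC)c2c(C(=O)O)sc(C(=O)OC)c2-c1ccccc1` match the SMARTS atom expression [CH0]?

3

The query [CH0] means: aliphatic carbon with no attached hydrogen.
Check the 22 heavy atoms by environment: 1× s (aromatic, H0) → no; 5× c (aromatic, H0) → no; 3× C (H0) → match; 5× O (H0) → no; 2× C (H3) → no; 5× c (aromatic, H1) → no; 1× O (H1) → no.
That gives 3 matching atoms.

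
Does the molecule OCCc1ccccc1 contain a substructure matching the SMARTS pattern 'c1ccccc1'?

The pattern c1ccccc1 describes six aromatic carbons in a ring — a benzene ring.
The molecule carries a phenyl ring, whose atoms satisfy every constraint of the query, so the pattern matches.

Yes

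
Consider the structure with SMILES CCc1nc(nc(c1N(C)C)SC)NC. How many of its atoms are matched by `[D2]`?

5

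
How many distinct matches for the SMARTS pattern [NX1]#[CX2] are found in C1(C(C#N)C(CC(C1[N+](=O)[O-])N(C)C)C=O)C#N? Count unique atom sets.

2

[NX1]#[CX2] is the SMARTS for a nitrile: a nitrogen triple-bonded to a two-connected carbon.
The molecule carries 2 separate instances of a nitrile (-C#N) meeting every constraint; each maps to a distinct set of atoms, giving 2 matches.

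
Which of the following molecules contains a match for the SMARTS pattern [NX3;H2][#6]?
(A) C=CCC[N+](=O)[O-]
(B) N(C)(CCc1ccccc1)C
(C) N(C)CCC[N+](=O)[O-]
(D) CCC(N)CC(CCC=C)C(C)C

D

[NX3;H2][#6] describes a trivalent nitrogen with two H attached to carbon (a primary amine).
(A) has a nitro group (-[N+](=O)[O-]) but the nitrogen is [N+] with no H, not NX3H2.
(B) has a dimethylamino group (-N(CH3)2) but the nitrogen has H0, not H2.
(C) has an N-methylamino group (-NHCH3) but the nitrogen bears two carbons and only one H (H1), not H2.
(D) contains a primary amino group (-NH2), which satisfies every atom and bond constraint.
So the answer is (D).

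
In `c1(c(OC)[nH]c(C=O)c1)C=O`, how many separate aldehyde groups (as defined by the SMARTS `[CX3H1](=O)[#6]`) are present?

2

[CX3H1](=O)[#6] is the SMARTS for an aldehyde: an sp2 carbon with one H, double-bonded to O and single-bonded to carbon.
The molecule carries 2 separate instances of an aldehyde (-CHO) meeting every constraint; each maps to a distinct set of atoms, giving 2 matches.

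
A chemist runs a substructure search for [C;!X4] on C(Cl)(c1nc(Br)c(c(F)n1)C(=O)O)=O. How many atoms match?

2

Check the 14 heavy atoms by environment: 2× n (aromatic, X2) → no; 4× c (aromatic, X3) → no; 1× F (X1) → no; 2× C (X3) → match; 2× O (X1) → no; 1× Cl (X1) → no; 1× O (X2) → no; 1× Br (X1) → no.
That gives 2 matching atoms.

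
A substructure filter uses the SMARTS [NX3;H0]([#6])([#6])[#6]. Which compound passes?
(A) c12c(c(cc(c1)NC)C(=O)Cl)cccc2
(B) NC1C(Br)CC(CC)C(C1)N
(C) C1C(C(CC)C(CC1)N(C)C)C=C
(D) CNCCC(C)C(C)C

C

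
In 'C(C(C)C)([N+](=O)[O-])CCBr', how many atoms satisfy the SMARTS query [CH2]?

The query [CH2] means: aliphatic carbon with exactly two hydrogens.
Check the 10 heavy atoms by environment: 2× C (H2) → match; 2× C (H1) → no; 2× C (H3) → no; 1× N (charge +1, H0) → no; 1× O (charge -1, H0) → no; 1× O (H0) → no; 1× Br (H0) → no.
That gives 2 matching atoms.

2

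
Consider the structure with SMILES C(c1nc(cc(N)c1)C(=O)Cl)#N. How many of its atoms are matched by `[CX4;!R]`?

The query [CX4;!R] means: aliphatic carbon with four total connections, not in a ring.
Check the 12 heavy atoms by environment: 1× n (aromatic, X2, in 6-ring) → no; 5× c (aromatic, X3, in 6-ring) → no; 1× N (X3, acyclic) → no; 1× C (X2, acyclic) → no; 1× N (X1, acyclic) → no; 1× C (X3, acyclic) → no; 1× O (X1, acyclic) → no; 1× Cl (X1, acyclic) → no.
No environment satisfies the query, so 0 matching atoms.

0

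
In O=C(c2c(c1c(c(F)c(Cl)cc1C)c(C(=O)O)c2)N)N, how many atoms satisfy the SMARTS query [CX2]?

0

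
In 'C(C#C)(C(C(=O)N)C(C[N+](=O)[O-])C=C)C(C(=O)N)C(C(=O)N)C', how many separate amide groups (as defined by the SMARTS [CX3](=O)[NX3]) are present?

3

[CX3](=O)[NX3] is the SMARTS for an amide: a carbonyl carbon bonded to a trivalent nitrogen.
The molecule carries 3 separate instances of a primary amide (-C(=O)NH2) meeting every constraint; each maps to a distinct set of atoms, giving 3 matches.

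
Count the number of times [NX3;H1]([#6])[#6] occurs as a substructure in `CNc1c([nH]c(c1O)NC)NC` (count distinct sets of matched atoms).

3

[NX3;H1]([#6])[#6] is the SMARTS for a secondary amine: a trivalent nitrogen with one H, bonded to two carbons.
The molecule carries 3 separate instances of an N-methylamino group (-NHCH3) meeting every constraint; each maps to a distinct set of atoms, giving 3 matches.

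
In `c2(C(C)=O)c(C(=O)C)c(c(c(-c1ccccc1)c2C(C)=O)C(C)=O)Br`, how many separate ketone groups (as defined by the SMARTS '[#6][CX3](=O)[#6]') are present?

[#6][CX3](=O)[#6] is the SMARTS for a ketone: a carbonyl carbon (no H) flanked by two carbons.
The molecule carries 4 separate instances of an acetyl/ketone group (-C(=O)CH3) meeting every constraint; each maps to a distinct set of atoms, giving 4 matches.

4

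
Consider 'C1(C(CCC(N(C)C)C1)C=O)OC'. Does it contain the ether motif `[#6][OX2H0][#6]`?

The pattern [#6][OX2H0][#6] describes an aliphatic oxygen bridging two carbons with no H on the oxygen — an ether.
The molecule carries a methoxy ether (-OCH3), whose atoms satisfy every constraint of the query, so the pattern matches.

Yes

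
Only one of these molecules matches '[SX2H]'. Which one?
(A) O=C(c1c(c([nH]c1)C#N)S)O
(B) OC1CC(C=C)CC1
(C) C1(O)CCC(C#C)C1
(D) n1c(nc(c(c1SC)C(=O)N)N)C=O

[SX2H] describes an aliphatic sulfur with two connections, one being H (a thiol).
(A) contains a thiol (-SH), which satisfies every atom and bond constraint.
(B) has a hydroxyl group (-OH) but it is an -OH, not an -SH.
(C) has a hydroxyl group (-OH) but it is an -OH, not an -SH.
(D) has a methylthio ether (-SCH3) but the sulfur has H0 (bonded to two carbons), not H1.
So the answer is (A).

A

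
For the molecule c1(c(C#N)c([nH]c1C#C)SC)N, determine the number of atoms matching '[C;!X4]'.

3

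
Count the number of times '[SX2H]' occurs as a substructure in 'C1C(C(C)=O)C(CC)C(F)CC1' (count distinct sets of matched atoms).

0

[SX2H] is the SMARTS for a thiol: an aliphatic sulfur with two connections, one being H.
No fragment in the molecule satisfies every constraint, giving 0 matches.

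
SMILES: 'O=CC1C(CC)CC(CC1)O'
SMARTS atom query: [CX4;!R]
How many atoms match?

Check the 11 heavy atoms by environment: 6× C (X4, in 6-ring) → no; 1× C (X3, acyclic) → no; 1× O (X1, acyclic) → no; 2× C (X4, acyclic) → match; 1× O (X2, acyclic) → no.
That gives 2 matching atoms.

2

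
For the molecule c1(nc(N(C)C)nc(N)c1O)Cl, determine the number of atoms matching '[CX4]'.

2

The query [CX4] means: C with X4: aliphatic carbon with exactly 4 total connections (bonds + H).
Check the 12 heavy atoms by environment: 2× n (aromatic, X2) → no; 4× c (aromatic, X3) → no; 1× Cl (X1) → no; 1× O (X2) → no; 2× N (X3) → no; 2× C (X4) → match.
That gives 2 matching atoms.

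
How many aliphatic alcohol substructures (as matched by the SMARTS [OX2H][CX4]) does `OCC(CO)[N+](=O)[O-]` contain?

2

[OX2H][CX4] is the SMARTS for an aliphatic alcohol: a hydroxyl oxygen bound to an sp3 (X4) carbon.
The molecule carries 2 separate instances of a hydroxyl group (-OH) meeting every constraint; each maps to a distinct set of atoms, giving 2 matches.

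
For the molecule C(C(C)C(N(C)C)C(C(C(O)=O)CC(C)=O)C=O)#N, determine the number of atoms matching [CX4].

9

The query [CX4] means: C with X4: aliphatic carbon with exactly 4 total connections (bonds + H).
Check the 19 heavy atoms by environment: 9× C (X4) → match; 1× C (X2) → no; 1× N (X1) → no; 1× N (X3) → no; 3× C (X3) → no; 3× O (X1) → no; 1× O (X2) → no.
That gives 9 matching atoms.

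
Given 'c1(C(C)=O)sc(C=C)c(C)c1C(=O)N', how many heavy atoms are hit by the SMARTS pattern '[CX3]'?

4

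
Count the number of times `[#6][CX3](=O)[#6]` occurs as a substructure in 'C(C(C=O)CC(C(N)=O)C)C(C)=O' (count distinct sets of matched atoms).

[#6][CX3](=O)[#6] is the SMARTS for a ketone: a carbonyl carbon (no H) flanked by two carbons.
Exactly one fragment in the molecule meets all constraints, giving 1 match.

1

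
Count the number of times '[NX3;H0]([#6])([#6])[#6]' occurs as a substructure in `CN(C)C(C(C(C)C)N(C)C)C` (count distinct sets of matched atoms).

2

[NX3;H0]([#6])([#6])[#6] is the SMARTS for a tertiary amine: a trivalent nitrogen with no H, bonded to three carbons.
The molecule carries 2 separate instances of a dimethylamino group (-N(CH3)2) meeting every constraint; each maps to a distinct set of atoms, giving 2 matches.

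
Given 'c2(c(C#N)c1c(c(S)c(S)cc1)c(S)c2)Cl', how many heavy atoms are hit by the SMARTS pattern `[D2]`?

4

The query [D2] means: atom with exactly two heavy-atom neighbours.
Check the 16 heavy atoms by environment: 7× c (aromatic, D3) → no; 3× c (aromatic, D2) → match; 3× S (D1) → no; 1× Cl (D1) → no; 1× C (D2) → match; 1× N (D1) → no.
Summing the matching environments: 3 + 1 = 4 matching atoms.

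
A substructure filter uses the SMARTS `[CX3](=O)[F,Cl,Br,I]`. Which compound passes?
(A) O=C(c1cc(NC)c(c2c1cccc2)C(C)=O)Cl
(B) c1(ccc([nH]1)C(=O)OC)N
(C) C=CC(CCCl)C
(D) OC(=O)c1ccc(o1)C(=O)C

[CX3](=O)[F,Cl,Br,I] describes a carbonyl carbon bonded to a halogen (an acyl halide).
(A) contains an acyl chloride (-C(=O)Cl), which satisfies every atom and bond constraint.
(B) has a methyl-ester group (-C(=O)OCH3) but the carbonyl is bonded to -O-C, not to a halogen.
(C) has a chloro substituent but the Cl is not on a carbonyl carbon.
(D) has a carboxylic acid group (-C(=O)OH) but the carbonyl is bonded to -OH, not to a halogen.
So the answer is (A).

A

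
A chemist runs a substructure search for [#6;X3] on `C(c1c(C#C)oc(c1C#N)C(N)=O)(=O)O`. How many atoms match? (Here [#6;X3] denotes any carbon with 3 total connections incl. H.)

6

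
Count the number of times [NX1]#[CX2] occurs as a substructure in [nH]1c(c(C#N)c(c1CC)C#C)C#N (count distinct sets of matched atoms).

[NX1]#[CX2] is the SMARTS for a nitrile: a nitrogen triple-bonded to a two-connected carbon.
The molecule carries 2 separate instances of a nitrile (-C#N) meeting every constraint; each maps to a distinct set of atoms, giving 2 matches.

2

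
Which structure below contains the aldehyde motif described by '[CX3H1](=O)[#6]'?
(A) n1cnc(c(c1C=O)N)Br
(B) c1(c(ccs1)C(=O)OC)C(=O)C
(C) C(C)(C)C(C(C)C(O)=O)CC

A

[CX3H1](=O)[#6] describes an sp2 carbon with one H, double-bonded to O and single-bonded to carbon (an aldehyde).
(A) contains an aldehyde (-CHO), which satisfies every atom and bond constraint.
(B) has an acetyl/ketone group (-C(=O)CH3) but the carbonyl carbon has H0 (two carbon neighbours), not H1.
(C) has a carboxylic acid group (-C(=O)OH) but the carbonyl carbon has H0 and is bonded to O, not H1.
So the answer is (A).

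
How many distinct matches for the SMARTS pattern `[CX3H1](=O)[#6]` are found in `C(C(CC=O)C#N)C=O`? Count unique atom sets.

2

[CX3H1](=O)[#6] is the SMARTS for an aldehyde: an sp2 carbon with one H, double-bonded to O and single-bonded to carbon.
The molecule carries 2 separate instances of an aldehyde (-CHO) meeting every constraint; each maps to a distinct set of atoms, giving 2 matches.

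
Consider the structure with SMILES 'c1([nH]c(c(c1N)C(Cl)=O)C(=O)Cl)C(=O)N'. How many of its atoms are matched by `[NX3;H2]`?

2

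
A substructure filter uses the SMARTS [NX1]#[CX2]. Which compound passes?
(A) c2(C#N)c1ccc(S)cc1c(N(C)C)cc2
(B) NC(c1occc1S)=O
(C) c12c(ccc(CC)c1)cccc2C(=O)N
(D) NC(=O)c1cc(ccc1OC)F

A

[NX1]#[CX2] describes a nitrogen triple-bonded to a two-connected carbon (a nitrile).
(A) contains a nitrile (-C#N), which satisfies every atom and bond constraint.
(B) has a primary amide (-C(=O)NH2) but the nitrogen is NX3, not NX1.
(C) has a primary amide (-C(=O)NH2) but the nitrogen is NX3, not NX1.
(D) has a primary amide (-C(=O)NH2) but the nitrogen is NX3, not NX1.
So the answer is (A).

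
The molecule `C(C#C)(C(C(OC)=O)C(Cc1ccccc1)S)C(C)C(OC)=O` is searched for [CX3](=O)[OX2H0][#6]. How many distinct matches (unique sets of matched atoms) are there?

2

[CX3](=O)[OX2H0][#6] is the SMARTS for an ester: a carbonyl carbon bonded to an oxygen that is itself bonded to carbon (no H on that O).
The molecule carries 2 separate instances of a methyl-ester group (-C(=O)OCH3) meeting every constraint; each maps to a distinct set of atoms, giving 2 matches.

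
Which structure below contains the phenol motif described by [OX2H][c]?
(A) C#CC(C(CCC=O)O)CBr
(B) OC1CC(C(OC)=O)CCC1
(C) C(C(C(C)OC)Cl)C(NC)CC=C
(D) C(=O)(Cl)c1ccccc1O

D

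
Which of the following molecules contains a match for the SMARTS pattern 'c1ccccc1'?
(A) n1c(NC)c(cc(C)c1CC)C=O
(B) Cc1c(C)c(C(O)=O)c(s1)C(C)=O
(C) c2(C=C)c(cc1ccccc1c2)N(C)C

c1ccccc1 describes six aromatic carbons in a ring (a benzene ring).
(A) has a methyl group (-CH3) but no six-membered all-carbon aromatic ring is present.
(B) has a methyl group (-CH3) but no six-membered all-carbon aromatic ring is present.
(C) contains the required atom environment, so the pattern matches.
So the answer is (C).

C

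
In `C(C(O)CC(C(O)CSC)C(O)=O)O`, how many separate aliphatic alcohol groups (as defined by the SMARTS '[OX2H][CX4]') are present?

[OX2H][CX4] is the SMARTS for an aliphatic alcohol: a hydroxyl oxygen bound to an sp3 (X4) carbon.
The molecule carries 3 separate instances of a hydroxyl group (-OH) meeting every constraint; each maps to a distinct set of atoms, giving 3 matches.

3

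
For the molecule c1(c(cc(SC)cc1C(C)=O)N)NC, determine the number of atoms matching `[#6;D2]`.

2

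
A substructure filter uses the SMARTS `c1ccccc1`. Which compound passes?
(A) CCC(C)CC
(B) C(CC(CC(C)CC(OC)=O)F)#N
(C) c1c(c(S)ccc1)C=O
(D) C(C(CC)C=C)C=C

c1ccccc1 describes six aromatic carbons in a ring (a benzene ring).
(A) has a methyl group (-CH3) but no six-membered all-carbon aromatic ring is present.
(B) has a methyl group (-CH3) but no six-membered all-carbon aromatic ring is present.
(C) contains the required atom environment, so the pattern matches.
(D) has a methyl group (-CH3) but no six-membered all-carbon aromatic ring is present.
So the answer is (C).

C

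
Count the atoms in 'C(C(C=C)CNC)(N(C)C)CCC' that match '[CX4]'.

9

The query [CX4] means: C with X4: aliphatic carbon with exactly 4 total connections (bonds + H).
Check the 13 heavy atoms by environment: 9× C (X4) → match; 2× C (X3) → no; 2× N (X3) → no.
That gives 9 matching atoms.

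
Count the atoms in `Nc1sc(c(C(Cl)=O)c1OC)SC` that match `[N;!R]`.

1

The query [N;!R] means: aliphatic nitrogen not in a ring.
Check the 13 heavy atoms by environment: 1× s (aromatic, in 5-ring) → no; 4× c (aromatic, in 5-ring) → no; 1× S (acyclic) → no; 3× C (acyclic) → no; 2× O (acyclic) → no; 1× Cl (acyclic) → no; 1× N (acyclic) → match.
That gives 1 matching atom.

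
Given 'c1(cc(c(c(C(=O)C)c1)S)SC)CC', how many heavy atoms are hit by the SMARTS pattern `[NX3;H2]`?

0

The query [NX3;H2] means: aliphatic N with 3 total connections, two of them H — an -NH2 nitrogen (amine or amide).
Check the 14 heavy atoms by environment: 2× c (aromatic, H1, X3) → no; 4× c (aromatic, H0, X3) → no; 1× S (H0, X2) → no; 3× C (H3, X4) → no; 1× S (H1, X2) → no; 1× C (H0, X3) → no; 1× O (H0, X1) → no; 1× C (H2, X4) → no.
No environment satisfies the query, so 0 matching atoms.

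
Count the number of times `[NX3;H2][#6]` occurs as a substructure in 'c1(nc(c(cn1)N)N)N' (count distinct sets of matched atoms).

[NX3;H2][#6] is the SMARTS for a primary amine: a trivalent nitrogen with two H attached to carbon.
The molecule carries 3 separate instances of a primary amino group (-NH2) meeting every constraint; each maps to a distinct set of atoms, giving 3 matches.

3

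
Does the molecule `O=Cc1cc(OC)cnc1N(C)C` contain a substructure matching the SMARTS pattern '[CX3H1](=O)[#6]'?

Yes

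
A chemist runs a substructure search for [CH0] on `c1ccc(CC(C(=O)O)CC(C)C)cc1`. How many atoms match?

1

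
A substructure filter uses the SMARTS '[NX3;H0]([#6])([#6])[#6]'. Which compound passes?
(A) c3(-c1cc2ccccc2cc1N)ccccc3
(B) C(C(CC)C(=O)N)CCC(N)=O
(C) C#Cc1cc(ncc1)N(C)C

C

[NX3;H0]([#6])([#6])[#6] describes a trivalent nitrogen with no H, bonded to three carbons (a tertiary amine).
(A) has a primary amino group (-NH2) but the nitrogen has H2, not H0 with three carbons.
(B) has a primary amide (-C(=O)NH2) but the amide nitrogen has H2 and only one carbon neighbour.
(C) contains a dimethylamino group (-N(CH3)2), which satisfies every atom and bond constraint.
So the answer is (C).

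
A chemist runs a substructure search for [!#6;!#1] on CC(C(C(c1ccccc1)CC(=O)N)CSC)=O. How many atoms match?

4

The query [!#6;!#1] means: not carbon and not hydrogen — any heteroatom.
Check the 18 heavy atoms by environment: 8× C → no; 2× O → match; 1× S → match; 1× N → match; 6× c (aromatic) → no.
Summing the matching environments: 2 + 1 + 1 = 4 matching atoms.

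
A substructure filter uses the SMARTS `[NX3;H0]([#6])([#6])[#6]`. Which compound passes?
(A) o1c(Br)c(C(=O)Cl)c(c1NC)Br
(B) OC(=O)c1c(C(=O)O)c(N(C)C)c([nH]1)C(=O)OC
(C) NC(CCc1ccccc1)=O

[NX3;H0]([#6])([#6])[#6] describes a trivalent nitrogen with no H, bonded to three carbons (a tertiary amine).
(A) has an N-methylamino group (-NHCH3) but the nitrogen still has one H (H1), not H0.
(B) contains a dimethylamino group (-N(CH3)2), which satisfies every atom and bond constraint.
(C) has a primary amide (-C(=O)NH2) but the amide nitrogen has H2 and only one carbon neighbour.
So the answer is (B).

B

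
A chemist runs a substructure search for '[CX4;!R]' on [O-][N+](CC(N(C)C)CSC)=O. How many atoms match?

The query [CX4;!R] means: aliphatic carbon with four total connections, not in a ring.
Check the 11 heavy atoms by environment: 6× C (X4, acyclic) → match; 1× N (X3, acyclic) → no; 1× N (charge +1, X3, acyclic) → no; 1× O (charge -1, X1, acyclic) → no; 1× O (X1, acyclic) → no; 1× S (X2, acyclic) → no.
That gives 6 matching atoms.

6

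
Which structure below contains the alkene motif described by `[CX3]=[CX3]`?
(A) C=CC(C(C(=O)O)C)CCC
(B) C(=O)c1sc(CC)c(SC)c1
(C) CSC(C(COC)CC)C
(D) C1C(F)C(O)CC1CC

[CX3]=[CX3] describes a non-aromatic C=C double bond between two sp2 carbons (an alkene).
(A) contains a vinyl group (-CH=CH2), which satisfies every atom and bond constraint.
(B) has an ethyl group (-CH2CH3) but its C-C bond is a single bond between CX4 carbons, not CX3=CX3.
(C) has an ethyl group (-CH2CH3) but its C-C bond is a single bond between CX4 carbons, not CX3=CX3.
(D) has an ethyl group (-CH2CH3) but its C-C bond is a single bond between CX4 carbons, not CX3=CX3.
So the answer is (A).

A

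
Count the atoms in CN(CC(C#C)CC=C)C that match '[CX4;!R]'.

5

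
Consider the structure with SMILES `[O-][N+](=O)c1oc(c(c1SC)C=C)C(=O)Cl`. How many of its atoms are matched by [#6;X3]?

7

The query [#6;X3] means: any carbon (aromatic or not) with three total connections.
Check the 15 heavy atoms by environment: 1× o (aromatic, X2) → no; 4× c (aromatic, X3) → match; 1× N (charge +1, X3) → no; 1× O (charge -1, X1) → no; 2× O (X1) → no; 3× C (X3) → match; 1× S (X2) → no; 1× C (X4) → no; 1× Cl (X1) → no.
Summing the matching environments: 4 + 3 = 7 matching atoms.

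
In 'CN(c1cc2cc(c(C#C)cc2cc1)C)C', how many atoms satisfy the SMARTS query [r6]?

10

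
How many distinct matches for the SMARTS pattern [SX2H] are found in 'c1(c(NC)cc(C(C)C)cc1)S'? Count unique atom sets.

1

[SX2H] is the SMARTS for a thiol: an aliphatic sulfur with two connections, one being H.
Exactly one fragment in the molecule meets all constraints, giving 1 match.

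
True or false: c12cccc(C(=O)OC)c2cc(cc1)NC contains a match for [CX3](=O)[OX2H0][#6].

True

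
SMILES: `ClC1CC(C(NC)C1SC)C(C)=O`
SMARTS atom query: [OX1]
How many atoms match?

1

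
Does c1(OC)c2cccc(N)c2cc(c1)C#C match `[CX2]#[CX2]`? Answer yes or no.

Yes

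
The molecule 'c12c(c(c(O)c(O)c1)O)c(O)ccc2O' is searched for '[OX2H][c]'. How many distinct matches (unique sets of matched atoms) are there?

5

[OX2H][c] is the SMARTS for a phenol: a hydroxyl oxygen attached to an aromatic carbon.
The molecule carries 5 separate instances of a hydroxyl group (-OH) meeting every constraint; each maps to a distinct set of atoms, giving 5 matches.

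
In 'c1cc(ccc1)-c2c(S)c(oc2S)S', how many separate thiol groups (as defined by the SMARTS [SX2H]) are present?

[SX2H] is the SMARTS for a thiol: an aliphatic sulfur with two connections, one being H.
The molecule carries 3 separate instances of a thiol (-SH) meeting every constraint; each maps to a distinct set of atoms, giving 3 matches.

3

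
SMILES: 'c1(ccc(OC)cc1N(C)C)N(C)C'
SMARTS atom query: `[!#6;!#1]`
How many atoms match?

The query [!#6;!#1] means: not carbon and not hydrogen — any heteroatom.
Check the 14 heavy atoms by environment: 6× c (aromatic) → no; 1× O → match; 5× C → no; 2× N → match.
Summing the matching environments: 1 + 2 = 3 matching atoms.

3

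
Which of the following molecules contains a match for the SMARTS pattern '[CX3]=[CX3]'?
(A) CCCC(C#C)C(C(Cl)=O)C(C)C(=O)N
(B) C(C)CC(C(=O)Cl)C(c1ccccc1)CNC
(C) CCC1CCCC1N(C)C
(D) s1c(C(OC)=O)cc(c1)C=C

D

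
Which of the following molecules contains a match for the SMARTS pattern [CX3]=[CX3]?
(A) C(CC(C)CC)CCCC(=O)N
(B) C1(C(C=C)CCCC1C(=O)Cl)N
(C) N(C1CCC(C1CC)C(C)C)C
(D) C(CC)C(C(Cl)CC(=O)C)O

B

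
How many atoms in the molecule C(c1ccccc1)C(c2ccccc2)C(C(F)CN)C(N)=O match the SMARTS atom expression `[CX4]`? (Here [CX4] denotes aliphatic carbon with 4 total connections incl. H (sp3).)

5

The query [CX4] means: C with X4: aliphatic carbon with exactly 4 total connections (bonds + H).
Check the 22 heavy atoms by environment: 5× C (X4) → match; 12× c (aromatic, X3) → no; 1× C (X3) → no; 1× O (X1) → no; 2× N (X3) → no; 1× F (X1) → no.
That gives 5 matching atoms.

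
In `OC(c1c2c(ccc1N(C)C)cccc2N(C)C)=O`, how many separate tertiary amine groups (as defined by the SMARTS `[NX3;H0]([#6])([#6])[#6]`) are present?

[NX3;H0]([#6])([#6])[#6] is the SMARTS for a tertiary amine: a trivalent nitrogen with no H, bonded to three carbons.
The molecule carries 2 separate instances of a dimethylamino group (-N(CH3)2) meeting every constraint; each maps to a distinct set of atoms, giving 2 matches.

2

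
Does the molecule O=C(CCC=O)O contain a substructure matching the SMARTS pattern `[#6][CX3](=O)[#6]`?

No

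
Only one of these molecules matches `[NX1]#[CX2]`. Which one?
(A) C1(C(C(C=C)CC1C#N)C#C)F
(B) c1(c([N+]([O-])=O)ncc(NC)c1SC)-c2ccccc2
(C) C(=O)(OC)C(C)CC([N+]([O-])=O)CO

[NX1]#[CX2] describes a nitrogen triple-bonded to a two-connected carbon (a nitrile).
(A) contains a nitrile (-C#N), which satisfies every atom and bond constraint.
(B) has a nitro group (-[N+](=O)[O-]) but there is no C#N triple bond.
(C) has a nitro group (-[N+](=O)[O-]) but there is no C#N triple bond.
So the answer is (A).

A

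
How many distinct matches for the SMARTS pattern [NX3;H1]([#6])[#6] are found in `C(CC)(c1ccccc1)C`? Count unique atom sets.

[NX3;H1]([#6])[#6] is the SMARTS for a secondary amine: a trivalent nitrogen with one H, bonded to two carbons.
No fragment in the molecule satisfies every constraint, giving 0 matches.

0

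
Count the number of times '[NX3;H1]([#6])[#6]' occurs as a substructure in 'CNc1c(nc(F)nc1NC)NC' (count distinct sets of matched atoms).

[NX3;H1]([#6])[#6] is the SMARTS for a secondary amine: a trivalent nitrogen with one H, bonded to two carbons.
The molecule carries 3 separate instances of an N-methylamino group (-NHCH3) meeting every constraint; each maps to a distinct set of atoms, giving 3 matches.

3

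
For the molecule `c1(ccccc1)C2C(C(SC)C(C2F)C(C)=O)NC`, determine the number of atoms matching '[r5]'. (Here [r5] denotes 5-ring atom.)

Check the 19 heavy atoms by environment: 5× C (in 5-ring) → match; 1× S (acyclic) → no; 4× C (acyclic) → no; 1× O (acyclic) → no; 6× c (aromatic, in 6-ring) → no; 1× F (acyclic) → no; 1× N (acyclic) → no.
That gives 5 matching atoms.

5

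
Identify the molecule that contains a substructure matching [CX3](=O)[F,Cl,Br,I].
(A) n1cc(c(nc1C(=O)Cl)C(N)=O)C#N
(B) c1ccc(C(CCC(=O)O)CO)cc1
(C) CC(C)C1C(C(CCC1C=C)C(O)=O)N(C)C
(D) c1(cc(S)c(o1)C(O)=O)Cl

A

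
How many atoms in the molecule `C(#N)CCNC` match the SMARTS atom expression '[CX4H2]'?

2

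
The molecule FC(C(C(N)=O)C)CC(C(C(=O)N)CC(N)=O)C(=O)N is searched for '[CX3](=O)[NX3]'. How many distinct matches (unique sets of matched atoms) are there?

4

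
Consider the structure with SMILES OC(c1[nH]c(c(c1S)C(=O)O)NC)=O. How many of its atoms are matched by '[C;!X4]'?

2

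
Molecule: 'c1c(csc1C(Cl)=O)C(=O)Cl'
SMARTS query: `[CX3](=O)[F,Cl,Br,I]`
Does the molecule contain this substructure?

The pattern [CX3](=O)[F,Cl,Br,I] describes a carbonyl carbon bonded to a halogen — an acyl halide.
The molecule carries an acyl chloride (-C(=O)Cl), whose atoms satisfy every constraint of the query, so the pattern matches.

Yes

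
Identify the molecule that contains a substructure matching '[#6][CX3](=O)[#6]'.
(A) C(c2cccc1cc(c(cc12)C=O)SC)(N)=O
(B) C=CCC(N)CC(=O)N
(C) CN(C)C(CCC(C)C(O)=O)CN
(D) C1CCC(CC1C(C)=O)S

D

[#6][CX3](=O)[#6] describes a carbonyl carbon (no H) flanked by two carbons (a ketone).
(A) has a primary amide (-C(=O)NH2) but one neighbour of the carbonyl carbon is N, not C.
(B) has a primary amide (-C(=O)NH2) but one neighbour of the carbonyl carbon is N, not C.
(C) has a carboxylic acid group (-C(=O)OH) but one neighbour of the carbonyl carbon is O, not C.
(D) contains an acetyl/ketone group (-C(=O)CH3), which satisfies every atom and bond constraint.
So the answer is (D).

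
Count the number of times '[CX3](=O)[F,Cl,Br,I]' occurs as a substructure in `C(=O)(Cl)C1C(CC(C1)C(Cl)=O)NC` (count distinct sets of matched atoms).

2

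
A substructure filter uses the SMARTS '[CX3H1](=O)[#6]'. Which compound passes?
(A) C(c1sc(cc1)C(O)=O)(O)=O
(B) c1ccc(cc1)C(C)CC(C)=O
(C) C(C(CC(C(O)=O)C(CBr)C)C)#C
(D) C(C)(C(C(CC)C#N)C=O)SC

D

[CX3H1](=O)[#6] describes an sp2 carbon with one H, double-bonded to O and single-bonded to carbon (an aldehyde).
(A) has a carboxylic acid group (-C(=O)OH) but the carbonyl carbon has H0 and is bonded to O, not H1.
(B) has an acetyl/ketone group (-C(=O)CH3) but the carbonyl carbon has H0 (two carbon neighbours), not H1.
(C) has a carboxylic acid group (-C(=O)OH) but the carbonyl carbon has H0 and is bonded to O, not H1.
(D) contains an aldehyde (-CHO), which satisfies every atom and bond constraint.
So the answer is (D).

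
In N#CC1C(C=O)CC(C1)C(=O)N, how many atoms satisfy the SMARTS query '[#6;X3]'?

2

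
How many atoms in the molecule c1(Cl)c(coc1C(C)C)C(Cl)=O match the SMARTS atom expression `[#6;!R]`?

4

The query [#6;!R] means: carbon not in any ring.
Check the 12 heavy atoms by environment: 1× o (aromatic, in 5-ring) → no; 4× c (aromatic, in 5-ring) → no; 4× C (acyclic) → match; 1× O (acyclic) → no; 2× Cl (acyclic) → no.
That gives 4 matching atoms.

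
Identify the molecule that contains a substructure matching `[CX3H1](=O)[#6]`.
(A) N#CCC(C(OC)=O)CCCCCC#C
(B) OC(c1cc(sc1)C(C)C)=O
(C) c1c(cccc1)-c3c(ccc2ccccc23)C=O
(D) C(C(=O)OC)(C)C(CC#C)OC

C

[CX3H1](=O)[#6] describes an sp2 carbon with one H, double-bonded to O and single-bonded to carbon (an aldehyde).
(A) has a methyl-ester group (-C(=O)OCH3) but the carbonyl carbon has H0, not H1.
(B) has a carboxylic acid group (-C(=O)OH) but the carbonyl carbon has H0 and is bonded to O, not H1.
(C) contains an aldehyde (-CHO), which satisfies every atom and bond constraint.
(D) has a methyl-ester group (-C(=O)OCH3) but the carbonyl carbon has H0, not H1.
So the answer is (C).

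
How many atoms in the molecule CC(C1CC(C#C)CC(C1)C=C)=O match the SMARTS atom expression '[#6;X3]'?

Check the 13 heavy atoms by environment: 7× C (X4) → no; 3× C (X3) → match; 1× O (X1) → no; 2× C (X2) → no.
That gives 3 matching atoms.

3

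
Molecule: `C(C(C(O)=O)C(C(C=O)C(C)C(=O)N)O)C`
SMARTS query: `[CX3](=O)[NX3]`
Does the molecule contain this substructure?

Yes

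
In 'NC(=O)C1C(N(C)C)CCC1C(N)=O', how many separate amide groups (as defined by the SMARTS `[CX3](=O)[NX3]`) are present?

2

[CX3](=O)[NX3] is the SMARTS for an amide: a carbonyl carbon bonded to a trivalent nitrogen.
The molecule carries 2 separate instances of a primary amide (-C(=O)NH2) meeting every constraint; each maps to a distinct set of atoms, giving 2 matches.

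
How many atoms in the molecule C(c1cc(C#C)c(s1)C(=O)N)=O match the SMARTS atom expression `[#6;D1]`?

The query [#6;D1] means: carbon bonded to exactly one heavy atom.
Check the 12 heavy atoms by environment: 1× s (aromatic, D2) → no; 3× c (aromatic, D3) → no; 1× c (aromatic, D2) → no; 1× C (D3) → no; 2× O (D1) → no; 1× N (D1) → no; 2× C (D2) → no; 1× C (D1) → match.
That gives 1 matching atom.

1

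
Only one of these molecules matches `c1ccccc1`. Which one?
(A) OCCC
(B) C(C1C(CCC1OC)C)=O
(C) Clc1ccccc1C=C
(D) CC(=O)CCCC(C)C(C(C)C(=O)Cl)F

c1ccccc1 describes six aromatic carbons in a ring (a benzene ring).
(A) has a methyl group (-CH3) but no six-membered all-carbon aromatic ring is present.
(B) has a methyl group (-CH3) but no six-membered all-carbon aromatic ring is present.
(C) contains the required atom environment, so the pattern matches.
(D) has a methyl group (-CH3) but no six-membered all-carbon aromatic ring is present.
So the answer is (C).

C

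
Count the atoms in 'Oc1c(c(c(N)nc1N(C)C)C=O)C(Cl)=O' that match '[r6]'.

6

The query [r6] means: r6 matches atoms in a six-membered ring.
Check the 16 heavy atoms by environment: 1× n (aromatic, in 6-ring) → match; 5× c (aromatic, in 6-ring) → match; 4× C (acyclic) → no; 3× O (acyclic) → no; 2× N (acyclic) → no; 1× Cl (acyclic) → no.
Summing the matching environments: 1 + 5 = 6 matching atoms.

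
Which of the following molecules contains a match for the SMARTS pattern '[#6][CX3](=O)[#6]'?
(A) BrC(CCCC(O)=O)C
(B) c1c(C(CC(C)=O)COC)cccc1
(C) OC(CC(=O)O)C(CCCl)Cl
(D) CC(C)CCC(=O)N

B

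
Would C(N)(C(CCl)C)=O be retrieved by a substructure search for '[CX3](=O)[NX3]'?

The pattern [CX3](=O)[NX3] describes a carbonyl carbon bonded to a trivalent nitrogen — an amide.
The molecule carries a primary amide (-C(=O)NH2), whose atoms satisfy every constraint of the query, so the pattern matches.

Yes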